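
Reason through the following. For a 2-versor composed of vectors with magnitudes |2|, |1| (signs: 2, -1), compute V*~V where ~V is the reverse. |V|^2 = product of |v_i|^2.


Each vector v_i has |v_i|^2 = s_i^2
Squared scales: 2^2 = 4, (-1)^2 = 1
|V|^2 = 4 * 1
= 4


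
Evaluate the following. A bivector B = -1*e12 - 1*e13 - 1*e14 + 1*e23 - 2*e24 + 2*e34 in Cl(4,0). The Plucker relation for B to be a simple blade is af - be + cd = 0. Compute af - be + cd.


Plucker relation: af - be + cd
a*f = (-1)*2 = -2
b*e = (-1)*(-2) = 2
c*d = (-1)*1 = -1
af - be + cd = -2 - 2 + (-1)
= -5


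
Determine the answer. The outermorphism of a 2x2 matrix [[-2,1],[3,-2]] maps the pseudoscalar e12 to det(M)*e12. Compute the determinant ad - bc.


The outermorphism of a linear map f sends e1^e2 to f(e1)^f(e2).
f(e1) = -2*e1 + 3*e2
f(e2) = 1*e1 - 2*e2
f(e1) ^ f(e2) = (-2*e1 + 3*e2) ^ (1*e1 - 2*e2)
= (-2)*(-2)*e12 + 3*1*e21
= (4 - 3)*e12
= 1*e12
Coefficient = 1


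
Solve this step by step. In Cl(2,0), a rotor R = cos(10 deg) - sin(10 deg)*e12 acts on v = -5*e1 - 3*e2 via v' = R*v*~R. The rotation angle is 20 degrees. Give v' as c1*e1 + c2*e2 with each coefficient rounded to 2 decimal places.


Rotor R = cos(10deg) - sin(10deg)*e12
Rotation angle theta = 2 * 10 = 20 degrees
v' = R*v*~R rotates v by theta.
cos(20deg) = 0.9397, sin(20deg) = 0.3420
v'_1 = -5*cos(20deg) - (-3)*sin(20deg)
= -5*0.9397 - (-3)*0.3420
= -3.67
v'_2 = -5*sin(20deg) + (-3)*cos(20deg)
= -5*0.3420 + (-3)*0.9397
= -4.53
v' = -3.67*e1 - 4.53*e2


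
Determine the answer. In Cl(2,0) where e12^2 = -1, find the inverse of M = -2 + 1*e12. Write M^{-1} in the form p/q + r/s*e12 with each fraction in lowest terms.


M = -2 + 1*e12, where e12^2 = -1.
Since M commutes with its reverse ~M = a - b*e12, M * ~M = a^2 - b^2*e12^2 = a^2 + b^2.
So M^{-1} = ~M / (a^2 + b^2) = (a - b*e12)/(a^2 + b^2).
a^2 + b^2 = 4 + 1 = 5
Scalar part = -2/5 = -2/5
Bivector coeff = -1/5 = -1/5
M^{-1} = -2/5 - 1/5*e12


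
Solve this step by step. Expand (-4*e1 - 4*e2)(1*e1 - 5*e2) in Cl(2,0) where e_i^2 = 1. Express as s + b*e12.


Expand: (-4*e1 - 4*e2)(1*e1 - 5*e2)
= (-4)*1*e1e1 + (-4)*(-5)*e1e2 + (-4)*1*e2e1 + (-4)*(-5)*e2e2
Using e1^2 = e2^2 = 1, e2e1 = -e1e2:
Scalar part s = (-4)*1 + (-4)*(-5) = -4 + 20 = 16
Bivector part b = (-4)*(-5) - (-4)*1 = 20 - (-4) = 24
uv = 16 + 24*e12


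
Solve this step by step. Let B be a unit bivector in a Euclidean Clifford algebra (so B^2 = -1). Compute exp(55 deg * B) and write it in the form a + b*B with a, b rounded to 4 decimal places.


For a unit bivector B with B^2 = -1, the exponential series gives
e^(theta*B) = cos(theta) + sin(theta)*B (the GA analogue of Euler's formula).
theta = 55 degrees = 0.959931 rad
cos(55 deg) = 0.5736
sin(55 deg) = 0.8192
exp(theta*B) = 0.5736 + 0.8192*B


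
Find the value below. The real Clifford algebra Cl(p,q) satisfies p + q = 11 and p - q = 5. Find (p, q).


We need p + q = 11 and p - q = 5.
Adding: 2p = 11 + 5 = 16, so p = 8.
Then q = 11 - 8 = 3.
(p, q) = (8, 3)


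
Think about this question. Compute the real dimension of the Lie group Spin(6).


Spin(n) double-covers SO(n); both have Lie algebra so(n) of dimension n(n-1)/2.
n = 6
n(n-1) = 6 * 5 = 30
dim Spin(6) = 30/2 = 15


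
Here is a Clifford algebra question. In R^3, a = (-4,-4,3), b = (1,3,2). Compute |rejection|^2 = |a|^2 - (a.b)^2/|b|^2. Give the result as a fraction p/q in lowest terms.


|a|^2 = (-4)^2 + (-4)^2 + 3^2 = 41
|b|^2 = 1^2 + 3^2 + 2^2 = 14
a . b = (-4)*1 + (-4)*3 + 3*2 = -10
(a.b)^2 = (-10)^2 = 100
|rej|^2 = 41 - 100/14
= (574 - 100)/14
= 474/14
In lowest terms: 237/7


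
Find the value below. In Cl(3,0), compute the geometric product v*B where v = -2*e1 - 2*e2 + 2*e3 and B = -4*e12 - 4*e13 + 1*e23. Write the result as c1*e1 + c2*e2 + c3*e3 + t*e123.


vB has grade-1 (vector) and grade-3 (trivector) parts: vB = (v _| B) + (v ^ B).
Vector part <vB>_1:
  e1: -v2*b12 - v3*b13 = -(-2)*(-4) - (2)*(-4) = 0
  e2: v1*b12 - v3*b23 = (-2)*(-4) - (2)*(1) = 6
  e3: v1*b13 + v2*b23 = (-2)*(-4) + (-2)*(1) = 6
Trivector part <vB>_3:
  e123: v1*b23 - v2*b13 + v3*b12 = (-2)*(1) - (-2)*(-4) + (2)*(-4) = -18
vB = 0*e1 + 6*e2 + 6*e3 - 18*e123


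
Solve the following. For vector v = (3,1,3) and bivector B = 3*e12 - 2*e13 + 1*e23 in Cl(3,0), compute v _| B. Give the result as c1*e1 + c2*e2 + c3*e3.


Left contraction v _| B = <vB>_1 (grade-1 part of the geometric product vB).
Using e1_|e12 = e2, e2_|e12 = -e1, e1_|e13 = e3, e3_|e13 = -e1, e2_|e23 = e3, e3_|e23 = -e2:
e1 coeff: -v2*b12 - v3*b13 = -(1)*(3) - (3)*(-2) = 3
e2 coeff: v1*b12 - v3*b23 = (3)*(3) - (3)*(1) = 6
e3 coeff: v1*b13 + v2*b23 = (3)*(-2) + (1)*(1) = -5
v _| B = 3*e1 + 6*e2 - 5*e3


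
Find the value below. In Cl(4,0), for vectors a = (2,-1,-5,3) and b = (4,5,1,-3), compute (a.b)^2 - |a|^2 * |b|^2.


a . b = 2*4 + (-1)*5 + (-5)*1 + 3*(-3)
= 8 + (-5) + (-5) + (-9) = -11
|a|^2 = 2^2 + (-1)^2 + (-5)^2 + 3^2 = 39
|b|^2 = 4^2 + 5^2 + 1^2 + (-3)^2 = 51
(a.b)^2 = (-11)^2 = 121
|a|^2 * |b|^2 = 39 * 51 = 1989
Result = 121 - 1989 = -1868


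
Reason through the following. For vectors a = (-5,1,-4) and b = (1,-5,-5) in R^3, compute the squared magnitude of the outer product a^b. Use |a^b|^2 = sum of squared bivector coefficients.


a wedge b = (a1*b2 - a2*b1)*e12 + (a1*b3 - a3*b1)*e13 + (a2*b3 - a3*b2)*e23
e12 coeff: (-5)*(-5) - 1*1 = 25 - 1 = 24
e13 coeff: (-5)*(-5) - (-4)*1 = 25 - (-4) = 29
e23 coeff: 1*(-5) - (-4)*(-5) = -5 - 20 = -25
|a wedge b|^2 = 24^2 + 29^2 + (-25)^2
= 576 + 841 + 625
= 2042


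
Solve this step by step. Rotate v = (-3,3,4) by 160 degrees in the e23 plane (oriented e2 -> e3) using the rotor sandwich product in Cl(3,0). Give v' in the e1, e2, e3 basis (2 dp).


Rotor R = cos(80deg) - sin(80deg)*e23
Rotation angle theta = 2 * 80 = 160 degrees in the e23 plane (e2 -> e3).
The component perpendicular to the plane (e1) is invariant: v'_1 = v1 = -3.00
cos(160deg) = -0.9397, sin(160deg) = 0.3420
v'_2 = v2*cos(theta) - v3*sin(theta) = 3*(-0.9397) - 4*0.3420 = -4.19
v'_3 = v2*sin(theta) + v3*cos(theta) = 3*0.3420 + 4*(-0.9397) = -2.73
v' = -3.00*e1 - 4.19*e2 - 2.73*e3


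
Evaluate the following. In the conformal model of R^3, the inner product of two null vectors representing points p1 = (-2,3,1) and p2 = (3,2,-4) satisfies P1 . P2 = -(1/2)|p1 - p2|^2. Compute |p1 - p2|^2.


p1 - p2 = (-5, 1, 5)
|p1 - p2|^2 = (-5)^2 + 1^2 + 5^2
= 25 + 1 + 25
= 51


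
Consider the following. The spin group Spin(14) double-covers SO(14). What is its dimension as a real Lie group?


Spin(n) double-covers SO(n); both have Lie algebra so(n) of dimension n(n-1)/2.
n = 14
n(n-1) = 14 * 13 = 182
dim Spin(14) = 182/2 = 91


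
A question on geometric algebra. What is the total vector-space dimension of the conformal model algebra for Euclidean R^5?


The conformal model of R^5 uses Cl(6,1): the 5 Euclidean generators plus two extra orthogonal generators e+ (e+^2 = +1) and e- (e-^2 = -1), from which the null vectors e0, einf are built.
Number of generators m = 5 + 2 = 7.
dim Cl(p,q) = 2^m = 2^7 = 128


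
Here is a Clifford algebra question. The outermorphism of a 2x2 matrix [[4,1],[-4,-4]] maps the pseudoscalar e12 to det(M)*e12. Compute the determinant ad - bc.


The outermorphism of a linear map f sends e1^e2 to f(e1)^f(e2).
f(e1) = 4*e1 - 4*e2
f(e2) = 1*e1 - 4*e2
f(e1) ^ f(e2) = (4*e1 - 4*e2) ^ (1*e1 - 4*e2)
= 4*(-4)*e12 + (-4)*1*e21
= (-16 - (-4))*e12
= -12*e12
Coefficient = -12


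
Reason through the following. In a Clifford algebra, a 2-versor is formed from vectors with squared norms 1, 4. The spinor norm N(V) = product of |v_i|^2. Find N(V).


Spinor norm N(V) = |v1|^2 * |v2|^2 * ... * |v2|^2
= 1 * 4
Running product: 1, 4
N(V) = 4


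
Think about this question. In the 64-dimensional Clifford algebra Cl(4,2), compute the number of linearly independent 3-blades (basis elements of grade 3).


Number of grade-k basis blades in Cl(p,q) with n = p + q is C(n, k).
n = 4 + 2 = 6
C(6, 3) = 6! / (3! * 3!)
= 720 / (6 * 6)
= 20


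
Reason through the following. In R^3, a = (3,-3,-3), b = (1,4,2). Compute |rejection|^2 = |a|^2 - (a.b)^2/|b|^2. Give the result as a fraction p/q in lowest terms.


|a|^2 = 3^2 + (-3)^2 + (-3)^2 = 27
|b|^2 = 1^2 + 4^2 + 2^2 = 21
a . b = 3*1 + (-3)*4 + (-3)*2 = -15
(a.b)^2 = (-15)^2 = 225
|rej|^2 = 27 - 225/21
= (567 - 225)/21
= 342/21
In lowest terms: 114/7


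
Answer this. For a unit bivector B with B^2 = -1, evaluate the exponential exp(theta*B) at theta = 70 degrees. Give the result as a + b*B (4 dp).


For a unit bivector B with B^2 = -1, the exponential series gives
e^(theta*B) = cos(theta) + sin(theta)*B (the GA analogue of Euler's formula).
theta = 70 degrees = 1.22173 rad
cos(70 deg) = 0.3420
sin(70 deg) = 0.9397
exp(theta*B) = 0.3420 + 0.9397*B


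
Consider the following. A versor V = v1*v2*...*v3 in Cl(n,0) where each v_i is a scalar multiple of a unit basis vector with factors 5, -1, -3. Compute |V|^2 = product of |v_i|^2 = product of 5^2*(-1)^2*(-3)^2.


Each vector v_i has |v_i|^2 = s_i^2
Squared scales: 5^2 = 25, (-1)^2 = 1, (-3)^2 = 9
|V|^2 = 25 * 1 * 9
= 225


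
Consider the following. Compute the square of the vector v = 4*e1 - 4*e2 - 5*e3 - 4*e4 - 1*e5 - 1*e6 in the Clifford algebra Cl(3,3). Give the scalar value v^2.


v^2 = sum of c_i^2 * e_i^2
Positive signature terms (e_i^2 = +1): 4^2 + (-4)^2 + (-5)^2 = 57
Negative signature terms (e_j^2 = -1): (-4)^2 + (-1)^2 + (-1)^2 = 18
v^2 = 57 - 18 = 39


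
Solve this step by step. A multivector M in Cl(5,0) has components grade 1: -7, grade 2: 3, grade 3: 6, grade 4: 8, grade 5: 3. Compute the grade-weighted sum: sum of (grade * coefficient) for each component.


Grade-weighted sum = sum of grade_k * coefficient_k
1*(-7) = -7
2*3 = 6
3*6 = 18
4*8 = 32
5*3 = 15
Total = -7 + 6 + 18 + 32 + 15 = 64


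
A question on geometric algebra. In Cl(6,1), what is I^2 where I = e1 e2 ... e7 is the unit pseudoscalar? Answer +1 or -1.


The pseudoscalar I = e1...e_n (product of all n generators) of Cl(p,q) satisfies I^2 = (-1)^(q + n(n-1)/2).
p = 6, q = 1, n = p + q = 7
n(n-1)/2 = 7 * 6 / 2 = 21
Exponent = q + n(n-1)/2 = 1 + 21 = 22
I^2 = (-1)^22 = +1


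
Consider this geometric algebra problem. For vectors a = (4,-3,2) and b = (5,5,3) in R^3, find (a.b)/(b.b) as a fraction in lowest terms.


Projection coefficient = (a . b) / (b . b)
a . b = 4*5 + (-3)*5 + 2*3
= 20 + (-15) + 6 = 11
b . b = 5^2 + 5^2 + 3^2
= 25 + 25 + 9 = 59
Coefficient = 11/59
In lowest terms: 11/59


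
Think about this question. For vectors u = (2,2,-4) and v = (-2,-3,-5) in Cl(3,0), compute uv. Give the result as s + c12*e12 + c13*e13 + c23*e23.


In Cl(3,0): e_i^2 = 1, e_ie_j = -e_je_i for i != j.
Scalar part = u . v = 2*(-2) + 2*(-3) + (-4)*(-5)
= -4 + (-6) + 20 = 10
e12 coeff = 2*(-3) - 2*(-2) = -6 - (-4) = -2
e13 coeff = 2*(-5) - (-4)*(-2) = -10 - 8 = -18
e23 coeff = 2*(-5) - (-4)*(-3) = -10 - 12 = -22
uv = 10 - 2*e12 - 18*e13 - 22*e23


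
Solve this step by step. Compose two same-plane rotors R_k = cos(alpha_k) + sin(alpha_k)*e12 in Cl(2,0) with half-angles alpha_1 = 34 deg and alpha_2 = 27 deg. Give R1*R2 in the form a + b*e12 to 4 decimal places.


Same-plane rotors commute and their half-angles add:
R1*R2 = cos(a1 + a2) + sin(a1 + a2)*e12.
a1 + a2 = 34 + 27 = 61 deg
cos(61 deg) = 0.4848
sin(61 deg) = 0.8746
R1*R2 = 0.4848 + 0.8746*e12


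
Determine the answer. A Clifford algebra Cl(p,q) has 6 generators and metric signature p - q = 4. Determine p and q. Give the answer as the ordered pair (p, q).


We need p + q = 6 and p - q = 4.
Adding: 2p = 6 + 4 = 10, so p = 5.
Then q = 6 - 5 = 1.
(p, q) = (5, 1)


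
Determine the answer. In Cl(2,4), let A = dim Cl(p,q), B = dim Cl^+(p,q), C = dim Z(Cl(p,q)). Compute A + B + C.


n = 2 + 4 = 6
Total dim = 2^6 = 64
Even subalgebra dim = 2^5 = 32
n is even, so center dim = 1
Sum = 64 + 32 + 1 = 97


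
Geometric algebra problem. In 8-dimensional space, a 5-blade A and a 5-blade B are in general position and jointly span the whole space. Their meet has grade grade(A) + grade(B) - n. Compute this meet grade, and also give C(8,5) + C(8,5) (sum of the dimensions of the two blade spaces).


Meet grade = grade(A) + grade(B) - n
= 5 + 5 - 8 = 2
C(8,5) = 56
C(8,5) = 56
dim_A + dim_B = 56 + 56 = 112


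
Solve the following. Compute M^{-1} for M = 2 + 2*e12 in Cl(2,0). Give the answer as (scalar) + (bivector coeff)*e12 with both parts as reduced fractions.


M = 2 + 2*e12, where e12^2 = -1.
Since M commutes with its reverse ~M = a - b*e12, M * ~M = a^2 - b^2*e12^2 = a^2 + b^2.
So M^{-1} = ~M / (a^2 + b^2) = (a - b*e12)/(a^2 + b^2).
a^2 + b^2 = 4 + 4 = 8
Scalar part = 2/8 = 1/4
Bivector coeff = -2/8 = -1/4
M^{-1} = 1/4 - 1/4*e12


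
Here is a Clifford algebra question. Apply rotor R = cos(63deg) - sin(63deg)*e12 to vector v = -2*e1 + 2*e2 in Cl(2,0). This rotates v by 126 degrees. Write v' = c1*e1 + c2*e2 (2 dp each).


Rotor R = cos(63deg) - sin(63deg)*e12
Rotation angle theta = 2 * 63 = 126 degrees
v' = R*v*~R rotates v by theta.
cos(126deg) = -0.5878, sin(126deg) = 0.8090
v'_1 = -2*cos(126deg) - 2*sin(126deg)
= -2*(-0.5878) - 2*0.8090
= -0.44
v'_2 = -2*sin(126deg) + 2*cos(126deg)
= -2*0.8090 + 2*(-0.5878)
= -2.79
v' = -0.44*e1 - 2.79*e2


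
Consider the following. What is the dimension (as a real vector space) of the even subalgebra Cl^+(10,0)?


Even subalgebra dimension = 2^(n-1)
n = 10 + 0 = 10
2^(10 - 1) = 2^9 = 512
Verification: sum of C(10,k) for even k = 1 + 45 + 210 + 210 + 45 + 1 = 512
Result = 512


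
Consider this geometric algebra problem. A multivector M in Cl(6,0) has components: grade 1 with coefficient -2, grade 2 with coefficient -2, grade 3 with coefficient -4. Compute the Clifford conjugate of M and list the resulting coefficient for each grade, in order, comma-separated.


Clifford conjugate sign for grade k: (-1)^(k(k+1)/2)
Grade 1: (-1)^(1*2/2) = (-1)^1 = -1, coeff -2 -> 2
Grade 2: (-1)^(2*3/2) = (-1)^3 = -1, coeff -2 -> 2
Grade 3: (-1)^(3*4/2) = (-1)^6 = 1, coeff -4 -> -4
Conjugated coefficients: 2, 2, -4


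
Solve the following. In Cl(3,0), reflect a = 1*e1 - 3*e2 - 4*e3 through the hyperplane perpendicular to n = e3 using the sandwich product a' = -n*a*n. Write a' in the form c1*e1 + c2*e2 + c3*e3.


Reflection formula: a' = -n*a*n, with n = e3 (unit vector, n^2 = 1).
For reflection through hyperplane perp to e3:
The component along e3 flips sign, others stay.
a = (1, -3, -4)
a' = (1, -3, 4)
a' = 1*e1 - 3*e2 + 4*e3


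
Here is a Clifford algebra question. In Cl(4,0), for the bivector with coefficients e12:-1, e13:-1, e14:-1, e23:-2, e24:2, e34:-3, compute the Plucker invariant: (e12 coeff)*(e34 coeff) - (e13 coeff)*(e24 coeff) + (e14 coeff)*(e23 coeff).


Plucker relation: af - be + cd
a*f = (-1)*(-3) = 3
b*e = (-1)*2 = -2
c*d = (-1)*(-2) = 2
af - be + cd = 3 - (-2) + 2
= 7


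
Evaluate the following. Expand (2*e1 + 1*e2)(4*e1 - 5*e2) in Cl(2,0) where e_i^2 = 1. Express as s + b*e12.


Expand: (2*e1 + 1*e2)(4*e1 - 5*e2)
= 2*4*e1e1 + 2*(-5)*e1e2 + 1*4*e2e1 + 1*(-5)*e2e2
Using e1^2 = e2^2 = 1, e2e1 = -e1e2:
Scalar part s = 2*4 + 1*(-5) = 8 + (-5) = 3
Bivector part b = 2*(-5) - 1*4 = -10 - 4 = -14
uv = 3 - 14*e12


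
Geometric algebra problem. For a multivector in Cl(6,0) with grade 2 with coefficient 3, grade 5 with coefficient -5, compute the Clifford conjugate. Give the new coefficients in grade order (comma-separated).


Clifford conjugate sign for grade k: (-1)^(k(k+1)/2)
Grade 2: (-1)^(2*3/2) = (-1)^3 = -1, coeff 3 -> -3
Grade 5: (-1)^(5*6/2) = (-1)^15 = -1, coeff -5 -> 5
Conjugated coefficients: -3, 5


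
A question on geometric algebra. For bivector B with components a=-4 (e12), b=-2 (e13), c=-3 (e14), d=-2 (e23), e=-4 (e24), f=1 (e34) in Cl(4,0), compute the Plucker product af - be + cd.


Plucker relation: af - be + cd
a*f = (-4)*1 = -4
b*e = (-2)*(-4) = 8
c*d = (-3)*(-2) = 6
af - be + cd = -4 - 8 + 6
= -6


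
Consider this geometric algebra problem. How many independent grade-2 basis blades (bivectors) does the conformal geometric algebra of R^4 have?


The conformal model of R^4 uses Cl(5,1) with m = 4 + 2 = 6 generators.
Number of grade-2 blades = C(m, 2) = C(6, 2)
= 6*5/2 = 15


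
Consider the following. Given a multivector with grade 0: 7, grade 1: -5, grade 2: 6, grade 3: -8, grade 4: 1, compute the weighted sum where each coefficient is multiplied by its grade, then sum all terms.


Grade-weighted sum = sum of grade_k * coefficient_k
0*7 = 0
1*(-5) = -5
2*6 = 12
3*(-8) = -24
4*1 = 4
Total = 0 + (-5) + 12 + (-24) + 4 = -13


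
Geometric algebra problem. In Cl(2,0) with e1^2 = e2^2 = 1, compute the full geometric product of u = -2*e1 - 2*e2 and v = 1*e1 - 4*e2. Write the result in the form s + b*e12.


Expand: (-2*e1 - 2*e2)(1*e1 - 4*e2)
= (-2)*1*e1e1 + (-2)*(-4)*e1e2 + (-2)*1*e2e1 + (-2)*(-4)*e2e2
Using e1^2 = e2^2 = 1, e2e1 = -e1e2:
Scalar part s = (-2)*1 + (-2)*(-4) = -2 + 8 = 6
Bivector part b = (-2)*(-4) - (-2)*1 = 8 - (-2) = 10
uv = 6 + 10*e12


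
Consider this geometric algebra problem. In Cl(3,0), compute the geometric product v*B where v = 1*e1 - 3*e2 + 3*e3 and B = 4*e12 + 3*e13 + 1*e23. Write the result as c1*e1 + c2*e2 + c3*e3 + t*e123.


vB has grade-1 (vector) and grade-3 (trivector) parts: vB = (v _| B) + (v ^ B).
Vector part <vB>_1:
  e1: -v2*b12 - v3*b13 = -(-3)*(4) - (3)*(3) = 3
  e2: v1*b12 - v3*b23 = (1)*(4) - (3)*(1) = 1
  e3: v1*b13 + v2*b23 = (1)*(3) + (-3)*(1) = 0
Trivector part <vB>_3:
  e123: v1*b23 - v2*b13 + v3*b12 = (1)*(1) - (-3)*(3) + (3)*(4) = 22
vB = 3*e1 + 1*e2 + 0*e3 + 22*e123


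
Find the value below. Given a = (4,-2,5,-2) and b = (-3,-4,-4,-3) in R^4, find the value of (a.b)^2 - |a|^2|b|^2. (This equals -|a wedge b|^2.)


a . b = 4*(-3) + (-2)*(-4) + 5*(-4) + (-2)*(-3)
= -12 + 8 + (-20) + 6 = -18
|a|^2 = 4^2 + (-2)^2 + 5^2 + (-2)^2 = 49
|b|^2 = (-3)^2 + (-4)^2 + (-4)^2 + (-3)^2 = 50
(a.b)^2 = (-18)^2 = 324
|a|^2 * |b|^2 = 49 * 50 = 2450
Result = 324 - 2450 = -2126


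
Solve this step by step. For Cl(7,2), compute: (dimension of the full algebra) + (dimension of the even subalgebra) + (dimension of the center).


n = 7 + 2 = 9
Total dim = 2^9 = 512
Even subalgebra dim = 2^8 = 256
n is odd, so center dim = 2
Sum = 512 + 256 + 2 = 770


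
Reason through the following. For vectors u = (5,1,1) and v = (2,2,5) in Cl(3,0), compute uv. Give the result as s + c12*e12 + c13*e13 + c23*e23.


In Cl(3,0): e_i^2 = 1, e_ie_j = -e_je_i for i != j.
Scalar part = u . v = 5*2 + 1*2 + 1*5
= 10 + 2 + 5 = 17
e12 coeff = 5*2 - 1*2 = 10 - 2 = 8
e13 coeff = 5*5 - 1*2 = 25 - 2 = 23
e23 coeff = 1*5 - 1*2 = 5 - 2 = 3
uv = 17 + 8*e12 + 23*e13 + 3*e23


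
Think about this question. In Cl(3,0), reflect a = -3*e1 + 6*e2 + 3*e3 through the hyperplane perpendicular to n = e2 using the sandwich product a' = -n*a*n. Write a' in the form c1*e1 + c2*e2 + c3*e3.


Reflection formula: a' = -n*a*n, with n = e2 (unit vector, n^2 = 1).
For reflection through hyperplane perp to e2:
The component along e2 flips sign, others stay.
a = (-3, 6, 3)
a' = (-3, -6, 3)
a' = -3*e1 - 6*e2 + 3*e3


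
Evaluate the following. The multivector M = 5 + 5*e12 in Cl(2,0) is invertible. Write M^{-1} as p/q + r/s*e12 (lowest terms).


M = 5 + 5*e12, where e12^2 = -1.
Since M commutes with its reverse ~M = a - b*e12, M * ~M = a^2 - b^2*e12^2 = a^2 + b^2.
So M^{-1} = ~M / (a^2 + b^2) = (a - b*e12)/(a^2 + b^2).
a^2 + b^2 = 25 + 25 = 50
Scalar part = 5/50 = 1/10
Bivector coeff = -5/50 = -1/10
M^{-1} = 1/10 - 1/10*e12


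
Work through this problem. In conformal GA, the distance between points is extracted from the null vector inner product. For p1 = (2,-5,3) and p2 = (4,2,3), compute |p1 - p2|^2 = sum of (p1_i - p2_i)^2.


p1 - p2 = (-2, -7, 0)
|p1 - p2|^2 = (-2)^2 + (-7)^2 + 0^2
= 4 + 49 + 0
= 53


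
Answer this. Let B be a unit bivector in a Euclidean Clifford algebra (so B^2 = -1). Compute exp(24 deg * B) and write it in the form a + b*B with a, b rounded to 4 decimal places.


For a unit bivector B with B^2 = -1, the exponential series gives
e^(theta*B) = cos(theta) + sin(theta)*B (the GA analogue of Euler's formula).
theta = 24 degrees = 0.418879 rad
cos(24 deg) = 0.9135
sin(24 deg) = 0.4067
exp(theta*B) = 0.9135 + 0.4067*B


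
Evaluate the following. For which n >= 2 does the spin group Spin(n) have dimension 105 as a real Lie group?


dim Spin(n) = dim so(n) = n(n-1)/2.
Solve n(n-1)/2 = 105, i.e. n^2 - n - 210 = 0.
Discriminant = 1 + 8*105 = 841
n = (1 + sqrt(841))/2 = (1 + 29)/2 = 15


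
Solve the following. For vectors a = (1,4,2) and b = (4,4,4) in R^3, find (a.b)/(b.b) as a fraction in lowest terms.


Projection coefficient = (a . b) / (b . b)
a . b = 1*4 + 4*4 + 2*4
= 4 + 16 + 8 = 28
b . b = 4^2 + 4^2 + 4^2
= 16 + 16 + 16 = 48
Coefficient = 28/48
In lowest terms: 7/12


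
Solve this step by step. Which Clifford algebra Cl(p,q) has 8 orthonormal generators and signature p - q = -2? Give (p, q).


We need p + q = 8 and p - q = -2.
Adding: 2p = 8 + (-2) = 6, so p = 3.
Then q = 8 - 3 = 5.
(p, q) = (3, 5)


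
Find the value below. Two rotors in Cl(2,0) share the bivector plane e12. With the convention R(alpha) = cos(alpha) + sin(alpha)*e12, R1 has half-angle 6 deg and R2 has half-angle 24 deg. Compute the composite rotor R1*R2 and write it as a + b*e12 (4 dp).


Same-plane rotors commute and their half-angles add:
R1*R2 = cos(a1 + a2) + sin(a1 + a2)*e12.
a1 + a2 = 6 + 24 = 30 deg
cos(30 deg) = 0.8660
sin(30 deg) = 0.5000
R1*R2 = 0.8660 + 0.5000*e12


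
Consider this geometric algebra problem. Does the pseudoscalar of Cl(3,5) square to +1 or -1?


The pseudoscalar I = e1...e_n (product of all n generators) of Cl(p,q) satisfies I^2 = (-1)^(q + n(n-1)/2).
p = 3, q = 5, n = p + q = 8
n(n-1)/2 = 8 * 7 / 2 = 28
Exponent = q + n(n-1)/2 = 5 + 28 = 33
I^2 = (-1)^33 = -1


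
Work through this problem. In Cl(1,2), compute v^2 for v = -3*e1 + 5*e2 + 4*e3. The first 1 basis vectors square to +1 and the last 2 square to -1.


v^2 = sum of c_i^2 * e_i^2
Positive signature terms (e_i^2 = +1): (-3)^2 = 9
Negative signature terms (e_j^2 = -1): 5^2 + 4^2 = 41
v^2 = 9 - 41 = -32


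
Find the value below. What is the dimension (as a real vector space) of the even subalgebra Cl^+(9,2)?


Even subalgebra dimension = 2^(n-1)
n = 9 + 2 = 11
2^(11 - 1) = 2^10 = 1024
Verification: sum of C(11,k) for even k = 1 + 55 + 330 + 462 + 165 + 11 = 1024
Result = 1024


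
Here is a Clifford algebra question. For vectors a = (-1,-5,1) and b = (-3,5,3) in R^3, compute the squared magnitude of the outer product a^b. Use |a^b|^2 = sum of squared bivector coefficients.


a wedge b = (a1*b2 - a2*b1)*e12 + (a1*b3 - a3*b1)*e13 + (a2*b3 - a3*b2)*e23
e12 coeff: (-1)*5 - (-5)*(-3) = -5 - 15 = -20
e13 coeff: (-1)*3 - 1*(-3) = -3 - (-3) = 0
e23 coeff: (-5)*3 - 1*5 = -15 - 5 = -20
|a wedge b|^2 = (-20)^2 + 0^2 + (-20)^2
= 400 + 0 + 400
= 800


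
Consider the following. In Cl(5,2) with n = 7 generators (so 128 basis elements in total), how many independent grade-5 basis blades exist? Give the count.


Number of grade-k basis blades in Cl(p,q) with n = p + q is C(n, k).
n = 5 + 2 = 7
C(7, 5) = 7! / (5! * 2!)
= 5040 / (120 * 2)
= 21


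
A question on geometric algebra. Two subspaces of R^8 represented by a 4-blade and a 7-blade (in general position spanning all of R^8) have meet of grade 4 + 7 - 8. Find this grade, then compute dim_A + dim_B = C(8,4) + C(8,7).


Meet grade = grade(A) + grade(B) - n
= 4 + 7 - 8 = 3
C(8,4) = 70
C(8,7) = 8
dim_A + dim_B = 70 + 8 = 78


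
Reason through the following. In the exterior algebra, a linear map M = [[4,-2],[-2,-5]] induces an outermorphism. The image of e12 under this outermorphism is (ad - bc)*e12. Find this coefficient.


The outermorphism of a linear map f sends e1^e2 to f(e1)^f(e2).
f(e1) = 4*e1 - 2*e2
f(e2) = -2*e1 - 5*e2
f(e1) ^ f(e2) = (4*e1 - 2*e2) ^ (-2*e1 - 5*e2)
= 4*(-5)*e12 + (-2)*(-2)*e21
= (-20 - 4)*e12
= -24*e12
Coefficient = -24


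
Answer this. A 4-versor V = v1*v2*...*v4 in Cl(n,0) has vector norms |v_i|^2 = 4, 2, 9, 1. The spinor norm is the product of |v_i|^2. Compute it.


Spinor norm N(V) = |v1|^2 * |v2|^2 * ... * |v4|^2
= 4 * 2 * 9 * 1
Running product: 4, 8, 72, 72
N(V) = 72


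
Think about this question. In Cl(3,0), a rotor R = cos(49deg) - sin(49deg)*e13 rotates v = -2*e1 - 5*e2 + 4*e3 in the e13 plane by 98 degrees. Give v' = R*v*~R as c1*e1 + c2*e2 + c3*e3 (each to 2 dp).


Rotor R = cos(49deg) - sin(49deg)*e13
Rotation angle theta = 2 * 49 = 98 degrees in the e13 plane (e1 -> e3).
The component perpendicular to the plane (e2) is invariant: v'_2 = v2 = -5.00
cos(98deg) = -0.1392, sin(98deg) = 0.9903
v'_1 = v1*cos(theta) - v3*sin(theta) = -2*(-0.1392) - 4*0.9903 = -3.68
v'_3 = v1*sin(theta) + v3*cos(theta) = -2*0.9903 + 4*(-0.1392) = -2.54
v' = -3.68*e1 - 5.00*e2 - 2.54*e3


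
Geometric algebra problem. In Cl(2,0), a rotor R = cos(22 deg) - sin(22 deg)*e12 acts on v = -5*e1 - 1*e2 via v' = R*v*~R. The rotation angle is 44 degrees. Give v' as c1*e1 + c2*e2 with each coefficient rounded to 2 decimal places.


Rotor R = cos(22deg) - sin(22deg)*e12
Rotation angle theta = 2 * 22 = 44 degrees
v' = R*v*~R rotates v by theta.
cos(44deg) = 0.7193, sin(44deg) = 0.6947
v'_1 = -5*cos(44deg) - (-1)*sin(44deg)
= -5*0.7193 - (-1)*0.6947
= -2.90
v'_2 = -5*sin(44deg) + (-1)*cos(44deg)
= -5*0.6947 + (-1)*0.7193
= -4.19
v' = -2.90*e1 - 4.19*e2


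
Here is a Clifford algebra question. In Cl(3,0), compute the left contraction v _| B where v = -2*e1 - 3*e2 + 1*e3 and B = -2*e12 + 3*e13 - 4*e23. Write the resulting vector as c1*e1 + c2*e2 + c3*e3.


Left contraction v _| B = <vB>_1 (grade-1 part of the geometric product vB).
Using e1_|e12 = e2, e2_|e12 = -e1, e1_|e13 = e3, e3_|e13 = -e1, e2_|e23 = e3, e3_|e23 = -e2:
e1 coeff: -v2*b12 - v3*b13 = -(-3)*(-2) - (1)*(3) = -9
e2 coeff: v1*b12 - v3*b23 = (-2)*(-2) - (1)*(-4) = 8
e3 coeff: v1*b13 + v2*b23 = (-2)*(3) + (-3)*(-4) = 6
v _| B = -9*e1 + 8*e2 + 6*e3


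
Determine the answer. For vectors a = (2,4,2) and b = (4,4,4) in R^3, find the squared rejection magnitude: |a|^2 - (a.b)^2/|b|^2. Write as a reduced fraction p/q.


|a|^2 = 2^2 + 4^2 + 2^2 = 24
|b|^2 = 4^2 + 4^2 + 4^2 = 48
a . b = 2*4 + 4*4 + 2*4 = 32
(a.b)^2 = 32^2 = 1024
|rej|^2 = 24 - 1024/48
= (1152 - 1024)/48
= 128/48
In lowest terms: 8/3


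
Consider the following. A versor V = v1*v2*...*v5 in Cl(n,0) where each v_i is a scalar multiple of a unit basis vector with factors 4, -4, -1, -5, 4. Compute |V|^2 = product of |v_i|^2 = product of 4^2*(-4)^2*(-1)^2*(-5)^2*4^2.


Each vector v_i has |v_i|^2 = s_i^2
Squared scales: 4^2 = 16, (-4)^2 = 16, (-1)^2 = 1, (-5)^2 = 25, 4^2 = 16
|V|^2 = 16 * 16 * 1 * 25 * 16
= 102400


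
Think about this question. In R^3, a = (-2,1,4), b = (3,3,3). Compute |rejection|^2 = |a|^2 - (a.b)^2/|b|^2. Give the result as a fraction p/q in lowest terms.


|a|^2 = (-2)^2 + 1^2 + 4^2 = 21
|b|^2 = 3^2 + 3^2 + 3^2 = 27
a . b = (-2)*3 + 1*3 + 4*3 = 9
(a.b)^2 = 9^2 = 81
|rej|^2 = 21 - 81/27
= (567 - 81)/27
= 486/27
In lowest terms: 18/1


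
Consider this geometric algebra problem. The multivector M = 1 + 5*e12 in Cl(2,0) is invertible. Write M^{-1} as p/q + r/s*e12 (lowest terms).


M = 1 + 5*e12, where e12^2 = -1.
Since M commutes with its reverse ~M = a - b*e12, M * ~M = a^2 - b^2*e12^2 = a^2 + b^2.
So M^{-1} = ~M / (a^2 + b^2) = (a - b*e12)/(a^2 + b^2).
a^2 + b^2 = 1 + 25 = 26
Scalar part = 1/26 = 1/26
Bivector coeff = -5/26 = -5/26
M^{-1} = 1/26 - 5/26*e12


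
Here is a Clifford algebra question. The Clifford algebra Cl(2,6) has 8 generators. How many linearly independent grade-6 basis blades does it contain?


Number of grade-k basis blades in Cl(p,q) with n = p + q is C(n, k).
n = 2 + 6 = 8
C(8, 6) = 8! / (6! * 2!)
= 40320 / (720 * 2)
= 28


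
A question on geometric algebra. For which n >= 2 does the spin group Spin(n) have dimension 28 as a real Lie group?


dim Spin(n) = dim so(n) = n(n-1)/2.
Solve n(n-1)/2 = 28, i.e. n^2 - n - 56 = 0.
Discriminant = 1 + 8*28 = 225
n = (1 + sqrt(225))/2 = (1 + 15)/2 = 8


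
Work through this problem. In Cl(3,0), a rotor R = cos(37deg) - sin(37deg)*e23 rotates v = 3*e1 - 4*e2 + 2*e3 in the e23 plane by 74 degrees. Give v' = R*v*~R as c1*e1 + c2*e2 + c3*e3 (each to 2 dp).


Rotor R = cos(37deg) - sin(37deg)*e23
Rotation angle theta = 2 * 37 = 74 degrees in the e23 plane (e2 -> e3).
The component perpendicular to the plane (e1) is invariant: v'_1 = v1 = 3.00
cos(74deg) = 0.2756, sin(74deg) = 0.9613
v'_2 = v2*cos(theta) - v3*sin(theta) = -4*0.2756 - 2*0.9613 = -3.03
v'_3 = v2*sin(theta) + v3*cos(theta) = -4*0.9613 + 2*0.2756 = -3.29
v' = 3.00*e1 - 3.03*e2 - 3.29*e3


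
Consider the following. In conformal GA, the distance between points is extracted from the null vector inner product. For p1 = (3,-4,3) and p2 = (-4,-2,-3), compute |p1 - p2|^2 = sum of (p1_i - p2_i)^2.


p1 - p2 = (7, -2, 6)
|p1 - p2|^2 = 7^2 + (-2)^2 + 6^2
= 49 + 4 + 36
= 89


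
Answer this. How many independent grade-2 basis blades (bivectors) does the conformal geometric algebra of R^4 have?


The conformal model of R^4 uses Cl(5,1) with m = 4 + 2 = 6 generators.
Number of grade-2 blades = C(m, 2) = C(6, 2)
= 6*5/2 = 15


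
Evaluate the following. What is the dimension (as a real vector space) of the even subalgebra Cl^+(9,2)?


Even subalgebra dimension = 2^(n-1)
n = 9 + 2 = 11
2^(11 - 1) = 2^10 = 1024
Verification: sum of C(11,k) for even k = 1 + 55 + 330 + 462 + 165 + 11 = 1024
Result = 1024


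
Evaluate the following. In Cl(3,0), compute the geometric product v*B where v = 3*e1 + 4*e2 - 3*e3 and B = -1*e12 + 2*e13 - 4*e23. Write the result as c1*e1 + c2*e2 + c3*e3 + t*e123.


vB has grade-1 (vector) and grade-3 (trivector) parts: vB = (v _| B) + (v ^ B).
Vector part <vB>_1:
  e1: -v2*b12 - v3*b13 = -(4)*(-1) - (-3)*(2) = 10
  e2: v1*b12 - v3*b23 = (3)*(-1) - (-3)*(-4) = -15
  e3: v1*b13 + v2*b23 = (3)*(2) + (4)*(-4) = -10
Trivector part <vB>_3:
  e123: v1*b23 - v2*b13 + v3*b12 = (3)*(-4) - (4)*(2) + (-3)*(-1) = -17
vB = 10*e1 - 15*e2 - 10*e3 - 17*e123


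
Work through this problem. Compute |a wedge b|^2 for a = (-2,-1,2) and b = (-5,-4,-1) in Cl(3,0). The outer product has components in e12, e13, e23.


a wedge b = (a1*b2 - a2*b1)*e12 + (a1*b3 - a3*b1)*e13 + (a2*b3 - a3*b2)*e23
e12 coeff: (-2)*(-4) - (-1)*(-5) = 8 - 5 = 3
e13 coeff: (-2)*(-1) - 2*(-5) = 2 - (-10) = 12
e23 coeff: (-1)*(-1) - 2*(-4) = 1 - (-8) = 9
|a wedge b|^2 = 3^2 + 12^2 + 9^2
= 9 + 144 + 81
= 234


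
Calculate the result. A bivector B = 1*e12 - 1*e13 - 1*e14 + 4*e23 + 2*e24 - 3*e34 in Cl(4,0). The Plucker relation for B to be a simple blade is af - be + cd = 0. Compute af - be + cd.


Plucker relation: af - be + cd
a*f = 1*(-3) = -3
b*e = (-1)*2 = -2
c*d = (-1)*4 = -4
af - be + cd = -3 - (-2) + (-4)
= -5


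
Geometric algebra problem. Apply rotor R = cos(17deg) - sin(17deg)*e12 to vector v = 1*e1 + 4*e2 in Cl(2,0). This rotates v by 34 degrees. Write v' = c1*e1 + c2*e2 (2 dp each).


Rotor R = cos(17deg) - sin(17deg)*e12
Rotation angle theta = 2 * 17 = 34 degrees
v' = R*v*~R rotates v by theta.
cos(34deg) = 0.8290, sin(34deg) = 0.5592
v'_1 = 1*cos(34deg) - 4*sin(34deg)
= 1*0.8290 - 4*0.5592
= -1.41
v'_2 = 1*sin(34deg) + 4*cos(34deg)
= 1*0.5592 + 4*0.8290
= 3.88
v' = -1.41*e1 + 3.88*e2


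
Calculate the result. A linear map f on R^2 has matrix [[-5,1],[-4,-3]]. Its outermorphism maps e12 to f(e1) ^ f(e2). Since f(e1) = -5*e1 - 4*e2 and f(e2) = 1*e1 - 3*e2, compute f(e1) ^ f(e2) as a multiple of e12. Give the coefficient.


The outermorphism of a linear map f sends e1^e2 to f(e1)^f(e2).
f(e1) = -5*e1 - 4*e2
f(e2) = 1*e1 - 3*e2
f(e1) ^ f(e2) = (-5*e1 - 4*e2) ^ (1*e1 - 3*e2)
= (-5)*(-3)*e12 + (-4)*1*e21
= (15 - (-4))*e12
= 19*e12
Coefficient = 19


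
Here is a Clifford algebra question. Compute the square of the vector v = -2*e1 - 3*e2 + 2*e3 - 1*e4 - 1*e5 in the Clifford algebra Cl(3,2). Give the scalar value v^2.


v^2 = sum of c_i^2 * e_i^2
Positive signature terms (e_i^2 = +1): (-2)^2 + (-3)^2 + 2^2 = 17
Negative signature terms (e_j^2 = -1): (-1)^2 + (-1)^2 = 2
v^2 = 17 - 2 = 15


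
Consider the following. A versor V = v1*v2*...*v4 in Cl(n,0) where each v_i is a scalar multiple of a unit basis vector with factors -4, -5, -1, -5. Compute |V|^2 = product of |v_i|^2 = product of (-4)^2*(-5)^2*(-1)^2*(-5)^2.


Each vector v_i has |v_i|^2 = s_i^2
Squared scales: (-4)^2 = 16, (-5)^2 = 25, (-1)^2 = 1, (-5)^2 = 25
|V|^2 = 16 * 25 * 1 * 25
= 10000


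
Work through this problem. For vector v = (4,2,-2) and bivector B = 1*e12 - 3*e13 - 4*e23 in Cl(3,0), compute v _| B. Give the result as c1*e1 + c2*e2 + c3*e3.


Left contraction v _| B = <vB>_1 (grade-1 part of the geometric product vB).
Using e1_|e12 = e2, e2_|e12 = -e1, e1_|e13 = e3, e3_|e13 = -e1, e2_|e23 = e3, e3_|e23 = -e2:
e1 coeff: -v2*b12 - v3*b13 = -(2)*(1) - (-2)*(-3) = -8
e2 coeff: v1*b12 - v3*b23 = (4)*(1) - (-2)*(-4) = -4
e3 coeff: v1*b13 + v2*b23 = (4)*(-3) + (2)*(-4) = -20
v _| B = -8*e1 - 4*e2 - 20*e3


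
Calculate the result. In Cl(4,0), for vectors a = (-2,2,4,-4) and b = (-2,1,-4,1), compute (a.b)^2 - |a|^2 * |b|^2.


a . b = (-2)*(-2) + 2*1 + 4*(-4) + (-4)*1
= 4 + 2 + (-16) + (-4) = -14
|a|^2 = (-2)^2 + 2^2 + 4^2 + (-4)^2 = 40
|b|^2 = (-2)^2 + 1^2 + (-4)^2 + 1^2 = 22
(a.b)^2 = (-14)^2 = 196
|a|^2 * |b|^2 = 40 * 22 = 880
Result = 196 - 880 = -684


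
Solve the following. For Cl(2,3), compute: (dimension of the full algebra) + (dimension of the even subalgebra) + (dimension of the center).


n = 2 + 3 = 5
Total dim = 2^5 = 32
Even subalgebra dim = 2^4 = 16
n is odd, so center dim = 2
Sum = 32 + 16 + 2 = 50


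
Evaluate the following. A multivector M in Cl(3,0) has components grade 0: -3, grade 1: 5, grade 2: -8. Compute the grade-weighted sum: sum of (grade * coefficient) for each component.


Grade-weighted sum = sum of grade_k * coefficient_k
0*(-3) = 0
1*5 = 5
2*(-8) = -16
Total = 0 + 5 + (-16) = -11


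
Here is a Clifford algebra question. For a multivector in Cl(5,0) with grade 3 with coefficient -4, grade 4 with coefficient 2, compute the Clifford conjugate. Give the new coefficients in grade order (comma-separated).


Clifford conjugate sign for grade k: (-1)^(k(k+1)/2)
Grade 3: (-1)^(3*4/2) = (-1)^6 = 1, coeff -4 -> -4
Grade 4: (-1)^(4*5/2) = (-1)^10 = 1, coeff 2 -> 2
Conjugated coefficients: -4, 2


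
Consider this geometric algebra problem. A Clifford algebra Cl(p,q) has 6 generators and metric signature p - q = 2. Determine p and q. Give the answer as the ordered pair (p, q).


We need p + q = 6 and p - q = 2.
Adding: 2p = 6 + 2 = 8, so p = 4.
Then q = 6 - 4 = 2.
(p, q) = (4, 2)


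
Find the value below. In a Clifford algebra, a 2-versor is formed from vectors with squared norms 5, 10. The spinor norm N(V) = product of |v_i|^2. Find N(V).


Spinor norm N(V) = |v1|^2 * |v2|^2 * ... * |v2|^2
= 5 * 10
Running product: 5, 50
N(V) = 50


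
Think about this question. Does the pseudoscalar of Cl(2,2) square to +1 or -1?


The pseudoscalar I = e1...e_n (product of all n generators) of Cl(p,q) satisfies I^2 = (-1)^(q + n(n-1)/2).
p = 2, q = 2, n = p + q = 4
n(n-1)/2 = 4 * 3 / 2 = 6
Exponent = q + n(n-1)/2 = 2 + 6 = 8
I^2 = (-1)^8 = +1


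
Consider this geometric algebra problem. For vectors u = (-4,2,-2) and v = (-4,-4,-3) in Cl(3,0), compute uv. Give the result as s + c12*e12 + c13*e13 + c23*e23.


In Cl(3,0): e_i^2 = 1, e_ie_j = -e_je_i for i != j.
Scalar part = u . v = (-4)*(-4) + 2*(-4) + (-2)*(-3)
= 16 + (-8) + 6 = 14
e12 coeff = (-4)*(-4) - 2*(-4) = 16 - (-8) = 24
e13 coeff = (-4)*(-3) - (-2)*(-4) = 12 - 8 = 4
e23 coeff = 2*(-3) - (-2)*(-4) = -6 - 8 = -14
uv = 14 + 24*e12 + 4*e13 - 14*e23


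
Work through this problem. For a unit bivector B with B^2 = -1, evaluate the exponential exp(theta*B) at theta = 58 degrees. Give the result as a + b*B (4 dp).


For a unit bivector B with B^2 = -1, the exponential series gives
e^(theta*B) = cos(theta) + sin(theta)*B (the GA analogue of Euler's formula).
theta = 58 degrees = 1.012291 rad
cos(58 deg) = 0.5299
sin(58 deg) = 0.8480
exp(theta*B) = 0.5299 + 0.8480*B


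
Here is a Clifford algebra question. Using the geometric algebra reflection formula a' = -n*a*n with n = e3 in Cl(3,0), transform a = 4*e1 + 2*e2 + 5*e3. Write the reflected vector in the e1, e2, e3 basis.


Reflection formula: a' = -n*a*n, with n = e3 (unit vector, n^2 = 1).
For reflection through hyperplane perp to e3:
The component along e3 flips sign, others stay.
a = (4, 2, 5)
a' = (4, 2, -5)
a' = 4*e1 + 2*e2 - 5*e3


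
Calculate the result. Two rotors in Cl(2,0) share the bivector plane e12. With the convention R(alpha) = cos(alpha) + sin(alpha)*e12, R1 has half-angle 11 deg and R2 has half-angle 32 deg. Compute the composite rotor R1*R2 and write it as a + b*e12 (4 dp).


Same-plane rotors commute and their half-angles add:
R1*R2 = cos(a1 + a2) + sin(a1 + a2)*e12.
a1 + a2 = 11 + 32 = 43 deg
cos(43 deg) = 0.7314
sin(43 deg) = 0.6820
R1*R2 = 0.7314 + 0.6820*e12


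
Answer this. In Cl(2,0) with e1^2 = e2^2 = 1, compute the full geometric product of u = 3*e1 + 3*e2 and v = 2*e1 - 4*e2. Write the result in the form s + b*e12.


Expand: (3*e1 + 3*e2)(2*e1 - 4*e2)
= 3*2*e1e1 + 3*(-4)*e1e2 + 3*2*e2e1 + 3*(-4)*e2e2
Using e1^2 = e2^2 = 1, e2e1 = -e1e2:
Scalar part s = 3*2 + 3*(-4) = 6 + (-12) = -6
Bivector part b = 3*(-4) - 3*2 = -12 - 6 = -18
uv = -6 - 18*e12


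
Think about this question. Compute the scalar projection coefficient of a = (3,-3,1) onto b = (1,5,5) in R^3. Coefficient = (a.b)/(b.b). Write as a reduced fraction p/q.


Projection coefficient = (a . b) / (b . b)
a . b = 3*1 + (-3)*5 + 1*5
= 3 + (-15) + 5 = -7
b . b = 1^2 + 5^2 + 5^2
= 1 + 25 + 25 = 51
Coefficient = -7/51
In lowest terms: -7/51


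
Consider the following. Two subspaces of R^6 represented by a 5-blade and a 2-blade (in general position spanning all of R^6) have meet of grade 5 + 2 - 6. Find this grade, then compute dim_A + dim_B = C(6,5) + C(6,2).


Meet grade = grade(A) + grade(B) - n
= 5 + 2 - 6 = 1
C(6,5) = 6
C(6,2) = 15
dim_A + dim_B = 6 + 15 = 21


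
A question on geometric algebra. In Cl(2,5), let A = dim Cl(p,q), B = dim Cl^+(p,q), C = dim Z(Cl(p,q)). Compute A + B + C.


n = 2 + 5 = 7
Total dim = 2^7 = 128
Even subalgebra dim = 2^6 = 64
n is odd, so center dim = 2
Sum = 128 + 64 + 2 = 194


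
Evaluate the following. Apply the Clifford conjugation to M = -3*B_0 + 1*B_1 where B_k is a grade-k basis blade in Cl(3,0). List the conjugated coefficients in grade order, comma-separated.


Clifford conjugate sign for grade k: (-1)^(k(k+1)/2)
Grade 0: (-1)^(0*1/2) = (-1)^0 = 1, coeff -3 -> -3
Grade 1: (-1)^(1*2/2) = (-1)^1 = -1, coeff 1 -> -1
Conjugated coefficients: -3, -1


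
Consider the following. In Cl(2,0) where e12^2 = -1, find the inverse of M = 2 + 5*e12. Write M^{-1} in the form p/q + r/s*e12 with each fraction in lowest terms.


M = 2 + 5*e12, where e12^2 = -1.
Since M commutes with its reverse ~M = a - b*e12, M * ~M = a^2 - b^2*e12^2 = a^2 + b^2.
So M^{-1} = ~M / (a^2 + b^2) = (a - b*e12)/(a^2 + b^2).
a^2 + b^2 = 4 + 25 = 29
Scalar part = 2/29 = 2/29
Bivector coeff = -5/29 = -5/29
M^{-1} = 2/29 - 5/29*e12


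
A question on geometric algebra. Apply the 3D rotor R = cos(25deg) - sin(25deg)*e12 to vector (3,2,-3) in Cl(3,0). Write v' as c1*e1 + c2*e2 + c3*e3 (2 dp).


Rotor R = cos(25deg) - sin(25deg)*e12
Rotation angle theta = 2 * 25 = 50 degrees in the e12 plane (e1 -> e2).
The component perpendicular to the plane (e3) is invariant: v'_3 = v3 = -3.00
cos(50deg) = 0.6428, sin(50deg) = 0.7660
v'_1 = v1*cos(theta) - v2*sin(theta) = 3*0.6428 - 2*0.7660 = 0.40
v'_2 = v1*sin(theta) + v2*cos(theta) = 3*0.7660 + 2*0.6428 = 3.58
v' = 0.40*e1 + 3.58*e2 - 3.00*e3


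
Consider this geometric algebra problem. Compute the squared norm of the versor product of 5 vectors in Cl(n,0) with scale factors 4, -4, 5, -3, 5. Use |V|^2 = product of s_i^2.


Each vector v_i has |v_i|^2 = s_i^2
Squared scales: 4^2 = 16, (-4)^2 = 16, 5^2 = 25, (-3)^2 = 9, 5^2 = 25
|V|^2 = 16 * 16 * 25 * 9 * 25
= 1440000
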